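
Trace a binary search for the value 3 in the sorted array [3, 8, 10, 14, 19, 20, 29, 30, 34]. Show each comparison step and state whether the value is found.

Binary search for 3 in [3, 8, 10, 14, 19, 20, 29, 30, 34]:

lo=0, hi=8, mid=4, arr[mid]=19 -> 19 > 3, search left half
lo=0, hi=3, mid=1, arr[mid]=8 -> 8 > 3, search left half
lo=0, hi=0, mid=0, arr[mid]=3 -> Found target at index 0!

Binary search finds 3 at index 0 after 3 comparisons. The search repeatedly halves the search space by comparing with the middle element.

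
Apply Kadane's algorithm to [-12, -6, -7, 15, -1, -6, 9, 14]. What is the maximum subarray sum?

Using Kadane's algorithm on [-12, -6, -7, 15, -1, -6, 9, 14]:

Scanning through the array:
Position 1 (value -6): max_ending_here = -6, max_so_far = -6
Position 2 (value -7): max_ending_here = -7, max_so_far = -6
Position 3 (value 15): max_ending_here = 15, max_so_far = 15
Position 4 (value -1): max_ending_here = 14, max_so_far = 15
Position 5 (value -6): max_ending_here = 8, max_so_far = 15
Position 6 (value 9): max_ending_here = 17, max_so_far = 17
Position 7 (value 14): max_ending_here = 31, max_so_far = 31

Maximum subarray: [15, -1, -6, 9, 14]
Maximum sum: 31

The maximum subarray is [15, -1, -6, 9, 14] with sum 31. This subarray runs from index 3 to index 7.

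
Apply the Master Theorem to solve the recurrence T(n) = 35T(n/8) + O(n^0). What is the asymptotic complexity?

Master Theorem for T(n) = 35T(n/8) + O(n^0):

a = 35, b = 8, c = 0
log_b(a) = log_8(35) = 1.7098

Case 1: c = 0 < log_8(35) = 1.7098
T(n) = O(n^(log_8 35))

For T(n) = 35T(n/8) + O(n^0): log_8(35) = 1.7098. This is Case 1 of the Master Theorem (c < log_b(a), work dominated by leaves), giving O(n^(log_8 35)).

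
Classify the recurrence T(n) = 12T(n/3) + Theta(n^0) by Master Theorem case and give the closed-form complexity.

Master Theorem for T(n) = 12T(n/3) + O(n^0):

a = 12, b = 3, c = 0
log_b(a) = log_3(12) = 2.2619

Case 1: c = 0 < log_3(12) = 2.2619
T(n) = O(n^(log_3 12))

For T(n) = 12T(n/3) + O(n^0): log_3(12) = 2.2619. This is Case 1 of the Master Theorem (c < log_b(a), work dominated by leaves), giving O(n^(log_3 12)).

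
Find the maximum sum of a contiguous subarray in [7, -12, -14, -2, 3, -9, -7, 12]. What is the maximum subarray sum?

Using Kadane's algorithm on [7, -12, -14, -2, 3, -9, -7, 12]:

Scanning through the array:
Position 1 (value -12): max_ending_here = -5, max_so_far = 7
Position 2 (value -14): max_ending_here = -14, max_so_far = 7
Position 3 (value -2): max_ending_here = -2, max_so_far = 7
Position 4 (value 3): max_ending_here = 3, max_so_far = 7
Position 5 (value -9): max_ending_here = -6, max_so_far = 7
Position 6 (value -7): max_ending_here = -7, max_so_far = 7
Position 7 (value 12): max_ending_here = 12, max_so_far = 12

Maximum subarray: [12]
Maximum sum: 12

The maximum subarray is [12] with sum 12. This subarray runs from index 7 to index 7.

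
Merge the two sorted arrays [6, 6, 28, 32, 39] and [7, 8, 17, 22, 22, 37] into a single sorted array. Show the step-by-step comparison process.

Merging process:

Compare 6 vs 7: take 6 from left. Merged: [6]
Compare 6 vs 7: take 6 from left. Merged: [6, 6]
Compare 28 vs 7: take 7 from right. Merged: [6, 6, 7]
Compare 28 vs 8: take 8 from right. Merged: [6, 6, 7, 8]
Compare 28 vs 17: take 17 from right. Merged: [6, 6, 7, 8, 17]
Compare 28 vs 22: take 22 from right. Merged: [6, 6, 7, 8, 17, 22]
Compare 28 vs 22: take 22 from right. Merged: [6, 6, 7, 8, 17, 22, 22]
Compare 28 vs 37: take 28 from left. Merged: [6, 6, 7, 8, 17, 22, 22, 28]
Compare 32 vs 37: take 32 from left. Merged: [6, 6, 7, 8, 17, 22, 22, 28, 32]
Compare 39 vs 37: take 37 from right. Merged: [6, 6, 7, 8, 17, 22, 22, 28, 32, 37]
Append remaining from left: [39]. Merged: [6, 6, 7, 8, 17, 22, 22, 28, 32, 37, 39]

Final merged array: [6, 6, 7, 8, 17, 22, 22, 28, 32, 37, 39]
Total comparisons: 10

The merged array is [6, 6, 7, 8, 17, 22, 22, 28, 32, 37, 39], requiring 10 comparisons. The merge step runs in O(n) time where n is the total number of elements.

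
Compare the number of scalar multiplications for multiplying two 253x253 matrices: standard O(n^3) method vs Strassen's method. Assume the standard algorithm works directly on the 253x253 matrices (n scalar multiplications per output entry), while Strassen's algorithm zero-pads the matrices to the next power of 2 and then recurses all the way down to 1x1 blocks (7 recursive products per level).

Matrix multiplication for 253x253 matrices:

Strassen's algorithm requires power-of-2 dimensions. Pad 253x253 to 256x256 (next power of 2).

Standard algorithm: 253^3 = 16194277 multiplications
Strassen's algorithm: 7^(log2(256)) = 7^8 = 5764801 multiplications
Savings: 16194277 - 5764801 = 10429476 multiplications

Standard: 16194277 multiplications (253^3). Strassen: 5764801 multiplications (7^8, after padding to 256x256). Strassen reduces 8 recursive multiplications to 7 at each level.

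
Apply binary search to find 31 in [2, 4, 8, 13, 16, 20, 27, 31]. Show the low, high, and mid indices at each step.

Binary search for 31 in [2, 4, 8, 13, 16, 20, 27, 31]:

lo=0, hi=7, mid=3, arr[mid]=13 -> 13 < 31, search right half
lo=4, hi=7, mid=5, arr[mid]=20 -> 20 < 31, search right half
lo=6, hi=7, mid=6, arr[mid]=27 -> 27 < 31, search right half
lo=7, hi=7, mid=7, arr[mid]=31 -> Found target at index 7!

Binary search finds 31 at index 7 after 4 comparisons. The search repeatedly halves the search space by comparing with the middle element.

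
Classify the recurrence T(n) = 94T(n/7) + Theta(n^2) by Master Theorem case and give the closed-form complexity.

Master Theorem for T(n) = 94T(n/7) + O(n^2):

a = 94, b = 7, c = 2
log_b(a) = log_7(94) = 2.3348

Case 1: c = 2 < log_7(94) = 2.3348
T(n) = O(n^(log_7 94))

For T(n) = 94T(n/7) + O(n^2): log_7(94) = 2.3348. This is Case 1 of the Master Theorem (c < log_b(a), work dominated by leaves), giving O(n^(log_7 94)).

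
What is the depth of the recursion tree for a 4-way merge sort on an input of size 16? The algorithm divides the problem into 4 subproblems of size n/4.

For divide and conquer with division factor 4:

Problem sizes at each level:
Level 0: 16
Level 1: 4
Level 2: 1

The root is level 0 and the size-1 base case is level 2 (the tree spans levels 0 through 2, i.e. 3 levels counting the root), so the depth is the number of divisions: log_4(16) = 2

The recursion tree depth is log_4(16) = 2. At each level, the problem size is divided by 4, so it takes 2 divisions to reduce to a base case of size 1. The algorithm makes 4 recursive calls at each level.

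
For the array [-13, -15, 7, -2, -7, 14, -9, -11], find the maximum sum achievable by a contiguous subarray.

Using Kadane's algorithm on [-13, -15, 7, -2, -7, 14, -9, -11]:

Scanning through the array:
Position 1 (value -15): max_ending_here = -15, max_so_far = -13
Position 2 (value 7): max_ending_here = 7, max_so_far = 7
Position 3 (value -2): max_ending_here = 5, max_so_far = 7
Position 4 (value -7): max_ending_here = -2, max_so_far = 7
Position 5 (value 14): max_ending_here = 14, max_so_far = 14
Position 6 (value -9): max_ending_here = 5, max_so_far = 14
Position 7 (value -11): max_ending_here = -6, max_so_far = 14

Maximum subarray: [14]
Maximum sum: 14

The maximum subarray is [14] with sum 14. This subarray runs from index 5 to index 5.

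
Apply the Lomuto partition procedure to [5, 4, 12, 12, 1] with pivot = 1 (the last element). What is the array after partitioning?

Lomuto partition with pivot = 1:

Initial array: [5, 4, 12, 12, 1]

arr[0]=5 > 1: no swap
arr[1]=4 > 1: no swap
arr[2]=12 > 1: no swap
arr[3]=12 > 1: no swap

Place pivot at position 0: [1, 4, 12, 12, 5]
Pivot position: 0

After partitioning with pivot 1, the array becomes [1, 4, 12, 12, 5]. The pivot is placed at index 0. All elements to the left of the pivot are <= 1, and all elements to the right are > 1.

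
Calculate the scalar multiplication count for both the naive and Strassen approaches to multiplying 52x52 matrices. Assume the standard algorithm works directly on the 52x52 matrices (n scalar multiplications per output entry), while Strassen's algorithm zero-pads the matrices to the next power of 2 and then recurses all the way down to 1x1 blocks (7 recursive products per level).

Matrix multiplication for 52x52 matrices:

Strassen's algorithm requires power-of-2 dimensions. Pad 52x52 to 64x64 (next power of 2).

Standard algorithm: 52^3 = 140608 multiplications
Strassen's algorithm: 7^(log2(64)) = 7^6 = 117649 multiplications
Savings: 140608 - 117649 = 22959 multiplications

Standard: 140608 multiplications (52^3). Strassen: 117649 multiplications (7^6, after padding to 64x64). Strassen reduces 8 recursive multiplications to 7 at each level.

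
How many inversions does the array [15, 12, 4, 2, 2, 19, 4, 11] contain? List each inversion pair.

Finding inversions in [15, 12, 4, 2, 2, 19, 4, 11]:

(0, 1): arr[0]=15 > arr[1]=12
(0, 2): arr[0]=15 > arr[2]=4
(0, 3): arr[0]=15 > arr[3]=2
(0, 4): arr[0]=15 > arr[4]=2
(0, 6): arr[0]=15 > arr[6]=4
(0, 7): arr[0]=15 > arr[7]=11
(1, 2): arr[1]=12 > arr[2]=4
(1, 3): arr[1]=12 > arr[3]=2
(1, 4): arr[1]=12 > arr[4]=2
(1, 6): arr[1]=12 > arr[6]=4
(1, 7): arr[1]=12 > arr[7]=11
(2, 3): arr[2]=4 > arr[3]=2
(2, 4): arr[2]=4 > arr[4]=2
(5, 6): arr[5]=19 > arr[6]=4
(5, 7): arr[5]=19 > arr[7]=11

Total inversions: 15

The array has 15 inversion(s): (0,1), (0,2), (0,3), (0,4), (0,6), (0,7), (1,2), (1,3), (1,4), (1,6), (1,7), (2,3), (2,4), (5,6), (5,7). Each pair (i,j) satisfies i < j and arr[i] > arr[j].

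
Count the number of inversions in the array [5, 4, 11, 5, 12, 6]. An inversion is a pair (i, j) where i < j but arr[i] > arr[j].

Finding inversions in [5, 4, 11, 5, 12, 6]:

(0, 1): arr[0]=5 > arr[1]=4
(2, 3): arr[2]=11 > arr[3]=5
(2, 5): arr[2]=11 > arr[5]=6
(4, 5): arr[4]=12 > arr[5]=6

Total inversions: 4

The array has 4 inversion(s): (0,1), (2,3), (2,5), (4,5). Each pair (i,j) satisfies i < j and arr[i] > arr[j].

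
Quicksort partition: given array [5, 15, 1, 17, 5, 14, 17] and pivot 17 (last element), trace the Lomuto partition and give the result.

Lomuto partition with pivot = 17:

Initial array: [5, 15, 1, 17, 5, 14, 17]

arr[0]=5 <= 17: swap with position 0, array becomes [5, 15, 1, 17, 5, 14, 17]
arr[1]=15 <= 17: swap with position 1, array becomes [5, 15, 1, 17, 5, 14, 17]
arr[2]=1 <= 17: swap with position 2, array becomes [5, 15, 1, 17, 5, 14, 17]
arr[3]=17 <= 17: swap with position 3, array becomes [5, 15, 1, 17, 5, 14, 17]
arr[4]=5 <= 17: swap with position 4, array becomes [5, 15, 1, 17, 5, 14, 17]
arr[5]=14 <= 17: swap with position 5, array becomes [5, 15, 1, 17, 5, 14, 17]

Place pivot at position 6: [5, 15, 1, 17, 5, 14, 17]
Pivot position: 6

After partitioning with pivot 17, the array becomes [5, 15, 1, 17, 5, 14, 17]. The pivot is placed at index 6. All elements to the left of the pivot are <= 17, and all elements to the right are > 17.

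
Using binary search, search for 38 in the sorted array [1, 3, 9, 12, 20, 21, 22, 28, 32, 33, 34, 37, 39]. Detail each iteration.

Binary search for 38 in [1, 3, 9, 12, 20, 21, 22, 28, 32, 33, 34, 37, 39]:

lo=0, hi=12, mid=6, arr[mid]=22 -> 22 < 38, search right half
lo=7, hi=12, mid=9, arr[mid]=33 -> 33 < 38, search right half
lo=10, hi=12, mid=11, arr[mid]=37 -> 37 < 38, search right half
lo=12, hi=12, mid=12, arr[mid]=39 -> 39 > 38, search left half
lo=12 > hi=11, target 38 not found

Binary search determines that 38 is not in the array after 4 comparisons. The search space was exhausted without finding the target.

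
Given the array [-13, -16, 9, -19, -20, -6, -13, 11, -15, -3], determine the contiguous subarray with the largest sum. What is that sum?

Using Kadane's algorithm on [-13, -16, 9, -19, -20, -6, -13, 11, -15, -3]:

Scanning through the array:
Position 1 (value -16): max_ending_here = -16, max_so_far = -13
Position 2 (value 9): max_ending_here = 9, max_so_far = 9
Position 3 (value -19): max_ending_here = -10, max_so_far = 9
Position 4 (value -20): max_ending_here = -20, max_so_far = 9
Position 5 (value -6): max_ending_here = -6, max_so_far = 9
Position 6 (value -13): max_ending_here = -13, max_so_far = 9
Position 7 (value 11): max_ending_here = 11, max_so_far = 11
Position 8 (value -15): max_ending_here = -4, max_so_far = 11
Position 9 (value -3): max_ending_here = -3, max_so_far = 11

Maximum subarray: [11]
Maximum sum: 11

The maximum subarray is [11] with sum 11. This subarray runs from index 7 to index 7.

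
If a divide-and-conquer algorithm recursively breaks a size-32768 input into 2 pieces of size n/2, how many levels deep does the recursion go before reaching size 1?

For divide and conquer with division factor 2:

Problem sizes at each level:
Level 0: 32768
Level 1: 16384
Level 2: 8192
Level 3: 4096
Level 4: 2048
Level 5: 1024
Level 6: 512
Level 7: 256
Level 8: 128
Level 9: 64
Level 10: 32
Level 11: 16
Level 12: 8
Level 13: 4
Level 14: 2
Level 15: 1

The root is level 0 and the size-1 base case is level 15 (the tree spans levels 0 through 15, i.e. 16 levels counting the root), so the depth is the number of divisions: log_2(32768) = 15

The recursion tree depth is log_2(32768) = 15. At each level, the problem size is divided by 2, so it takes 15 divisions to reduce to a base case of size 1. The algorithm makes 2 recursive calls at each level.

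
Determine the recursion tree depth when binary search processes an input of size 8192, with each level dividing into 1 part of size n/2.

For divide and conquer with division factor 2:

Problem sizes at each level:
Level 0: 8192
Level 1: 4096
Level 2: 2048
Level 3: 1024
Level 4: 512
Level 5: 256
Level 6: 128
Level 7: 64
Level 8: 32
Level 9: 16
Level 10: 8
Level 11: 4
Level 12: 2
Level 13: 1

The root is level 0 and the size-1 base case is level 13 (the tree spans levels 0 through 13, i.e. 14 levels counting the root), so the depth is the number of divisions: log_2(8192) = 13

The recursion tree depth is log_2(8192) = 13. At each level, the problem size is divided by 2, so it takes 13 divisions to reduce to a base case of size 1. The algorithm makes 1 recursive call at each level.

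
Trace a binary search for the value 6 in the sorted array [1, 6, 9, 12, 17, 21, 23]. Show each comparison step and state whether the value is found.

Binary search for 6 in [1, 6, 9, 12, 17, 21, 23]:

lo=0, hi=6, mid=3, arr[mid]=12 -> 12 > 6, search left half
lo=0, hi=2, mid=1, arr[mid]=6 -> Found target at index 1!

Binary search finds 6 at index 1 after 2 comparisons. The search repeatedly halves the search space by comparing with the middle element.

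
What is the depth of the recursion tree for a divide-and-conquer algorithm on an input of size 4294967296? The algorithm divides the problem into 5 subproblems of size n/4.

For divide and conquer with division factor 4:

Problem sizes at each level:
Level 0: 4294967296
Level 1: 1073741824
Level 2: 268435456
Level 3: 67108864
Level 4: 16777216
Level 5: 4194304
Level 6: 1048576
Level 7: 262144
Level 8: 65536
Level 9: 16384
Level 10: 4096
Level 11: 1024
Level 12: 256
Level 13: 64
Level 14: 16
Level 15: 4
Level 16: 1

The root is level 0 and the size-1 base case is level 16 (the tree spans levels 0 through 16, i.e. 17 levels counting the root), so the depth is the number of divisions: log_4(4294967296) = 16

The recursion tree depth is log_4(4294967296) = 16. At each level, the problem size is divided by 4, so it takes 16 divisions to reduce to a base case of size 1. The algorithm makes 5 recursive calls at each level.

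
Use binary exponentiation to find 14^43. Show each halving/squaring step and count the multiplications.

Computing 14^43 by squaring (build up from 14^1; each line after the first costs one multiplication):

14^1 = 14
14^2 = (14^1)^2 = 14^2 = 196
14^4 = (14^2)^2 = 196^2 = 38416
14^5 = 14 * 14^4 = 14 * 38416 = 537824
14^10 = (14^5)^2 = 537824^2 = 289254654976
14^20 = (14^10)^2 = 289254654976^2 = 83668255425284801560576
14^21 = 14 * 14^20 = 14 * 83668255425284801560576 = 1171355575953987221848064
14^42 = (14^21)^2 = 1171355575953987221848064^2 = 1372073885318497127491074758162987278899500548096
14^43 = 14 * 14^42 = 14 * 1372073885318497127491074758162987278899500548096 = 19209034394458959784875046614281821904593007673344

Result: 19209034394458959784875046614281821904593007673344
Multiplications needed: 8 (8 lines after 14^1)

14^43 = 19209034394458959784875046614281821904593007673344. Using exponentiation by squaring, this requires 8 multiplications. The key idea: if the exponent is even, square the half-power; if odd, multiply by the base once.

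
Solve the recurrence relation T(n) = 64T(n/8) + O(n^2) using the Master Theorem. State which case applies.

Master Theorem for T(n) = 64T(n/8) + O(n^2):

a = 64, b = 8, c = 2
log_b(a) = log_8(64) = 2.0000

Case 2: c = 2 = log_8(64) = 2.0000
T(n) = O(n^2 log n) = O(n^2 log n)

For T(n) = 64T(n/8) + O(n^2): log_8(64) = 2.0000. This is Case 2 of the Master Theorem (c = log_b(a), equal work at all levels), giving O(n^2 log n).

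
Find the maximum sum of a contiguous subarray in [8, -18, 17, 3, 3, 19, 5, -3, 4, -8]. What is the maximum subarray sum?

Using Kadane's algorithm on [8, -18, 17, 3, 3, 19, 5, -3, 4, -8]:

Scanning through the array:
Position 1 (value -18): max_ending_here = -10, max_so_far = 8
Position 2 (value 17): max_ending_here = 17, max_so_far = 17
Position 3 (value 3): max_ending_here = 20, max_so_far = 20
Position 4 (value 3): max_ending_here = 23, max_so_far = 23
Position 5 (value 19): max_ending_here = 42, max_so_far = 42
Position 6 (value 5): max_ending_here = 47, max_so_far = 47
Position 7 (value -3): max_ending_here = 44, max_so_far = 47
Position 8 (value 4): max_ending_here = 48, max_so_far = 48
Position 9 (value -8): max_ending_here = 40, max_so_far = 48

Maximum subarray: [17, 3, 3, 19, 5, -3, 4]
Maximum sum: 48

The maximum subarray is [17, 3, 3, 19, 5, -3, 4] with sum 48. This subarray runs from index 2 to index 8.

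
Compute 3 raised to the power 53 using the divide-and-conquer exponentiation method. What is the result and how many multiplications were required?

Computing 3^53 by squaring (build up from 3^1; each line after the first costs one multiplication):

3^1 = 3
3^2 = (3^1)^2 = 3^2 = 9
3^3 = 3 * 3^2 = 3 * 9 = 27
3^6 = (3^3)^2 = 27^2 = 729
3^12 = (3^6)^2 = 729^2 = 531441
3^13 = 3 * 3^12 = 3 * 531441 = 1594323
3^26 = (3^13)^2 = 1594323^2 = 2541865828329
3^52 = (3^26)^2 = 2541865828329^2 = 6461081889226673298932241
3^53 = 3 * 3^52 = 3 * 6461081889226673298932241 = 19383245667680019896796723

Result: 19383245667680019896796723
Multiplications needed: 8 (8 lines after 3^1)

3^53 = 19383245667680019896796723. Using exponentiation by squaring, this requires 8 multiplications. The key idea: if the exponent is even, square the half-power; if odd, multiply by the base once.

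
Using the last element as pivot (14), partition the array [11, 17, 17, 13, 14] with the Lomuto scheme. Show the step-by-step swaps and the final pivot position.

Lomuto partition with pivot = 14:

Initial array: [11, 17, 17, 13, 14]

arr[0]=11 <= 14: swap with position 0, array becomes [11, 17, 17, 13, 14]
arr[1]=17 > 14: no swap
arr[2]=17 > 14: no swap
arr[3]=13 <= 14: swap with position 1, array becomes [11, 13, 17, 17, 14]

Place pivot at position 2: [11, 13, 14, 17, 17]
Pivot position: 2

After partitioning with pivot 14, the array becomes [11, 13, 14, 17, 17]. The pivot is placed at index 2. All elements to the left of the pivot are <= 14, and all elements to the right are > 14.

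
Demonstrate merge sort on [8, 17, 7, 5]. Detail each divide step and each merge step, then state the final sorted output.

Merge sort trace:

Split: [8, 17, 7, 5] -> [8, 17] and [7, 5]
  Split: [8, 17] -> [8] and [17]
  Merge: [8] + [17] -> [8, 17]
  Split: [7, 5] -> [7] and [5]
  Merge: [7] + [5] -> [5, 7]
Merge: [8, 17] + [5, 7] -> [5, 7, 8, 17]

Final sorted array: [5, 7, 8, 17]

The merge sort proceeds by recursively splitting the array and merging sorted halves.
After all merges, the sorted array is [5, 7, 8, 17].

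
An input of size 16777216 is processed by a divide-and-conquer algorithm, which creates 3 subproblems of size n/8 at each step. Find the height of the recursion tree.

For divide and conquer with division factor 8:

Problem sizes at each level:
Level 0: 16777216
Level 1: 2097152
Level 2: 262144
Level 3: 32768
Level 4: 4096
Level 5: 512
Level 6: 64
Level 7: 8
Level 8: 1

The root is level 0 and the size-1 base case is level 8 (the tree spans levels 0 through 8, i.e. 9 levels counting the root), so the depth is the number of divisions: log_8(16777216) = 8

The recursion tree depth is log_8(16777216) = 8. At each level, the problem size is divided by 8, so it takes 8 divisions to reduce to a base case of size 1. The algorithm makes 3 recursive calls at each level.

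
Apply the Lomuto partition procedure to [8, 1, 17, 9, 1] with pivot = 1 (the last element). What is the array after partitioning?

Lomuto partition with pivot = 1:

Initial array: [8, 1, 17, 9, 1]

arr[0]=8 > 1: no swap
arr[1]=1 <= 1: swap with position 0, array becomes [1, 8, 17, 9, 1]
arr[2]=17 > 1: no swap
arr[3]=9 > 1: no swap

Place pivot at position 1: [1, 1, 17, 9, 8]
Pivot position: 1

After partitioning with pivot 1, the array becomes [1, 1, 17, 9, 8]. The pivot is placed at index 1. All elements to the left of the pivot are <= 1, and all elements to the right are > 1.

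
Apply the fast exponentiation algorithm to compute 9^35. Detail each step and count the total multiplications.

Computing 9^35 by squaring (build up from 9^1; each line after the first costs one multiplication):

9^1 = 9
9^2 = (9^1)^2 = 9^2 = 81
9^4 = (9^2)^2 = 81^2 = 6561
9^8 = (9^4)^2 = 6561^2 = 43046721
9^16 = (9^8)^2 = 43046721^2 = 1853020188851841
9^17 = 9 * 9^16 = 9 * 1853020188851841 = 16677181699666569
9^34 = (9^17)^2 = 16677181699666569^2 = 278128389443693511257285776231761
9^35 = 9 * 9^34 = 9 * 278128389443693511257285776231761 = 2503155504993241601315571986085849

Result: 2503155504993241601315571986085849
Multiplications needed: 7 (7 lines after 9^1)

9^35 = 2503155504993241601315571986085849. Using exponentiation by squaring, this requires 7 multiplications. The key idea: if the exponent is even, square the half-power; if odd, multiply by the base once.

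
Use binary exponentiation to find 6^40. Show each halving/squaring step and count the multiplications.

Computing 6^40 by squaring (build up from 6^1; each line after the first costs one multiplication):

6^1 = 6
6^2 = (6^1)^2 = 6^2 = 36
6^4 = (6^2)^2 = 36^2 = 1296
6^5 = 6 * 6^4 = 6 * 1296 = 7776
6^10 = (6^5)^2 = 7776^2 = 60466176
6^20 = (6^10)^2 = 60466176^2 = 3656158440062976
6^40 = (6^20)^2 = 3656158440062976^2 = 13367494538843734067838845976576

Result: 13367494538843734067838845976576
Multiplications needed: 6 (6 lines after 6^1)

6^40 = 13367494538843734067838845976576. Using exponentiation by squaring, this requires 6 multiplications. The key idea: if the exponent is even, square the half-power; if odd, multiply by the base once.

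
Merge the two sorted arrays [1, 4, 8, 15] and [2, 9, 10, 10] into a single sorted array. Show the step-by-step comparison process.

Merging process:

Compare 1 vs 2: take 1 from left. Merged: [1]
Compare 4 vs 2: take 2 from right. Merged: [1, 2]
Compare 4 vs 9: take 4 from left. Merged: [1, 2, 4]
Compare 8 vs 9: take 8 from left. Merged: [1, 2, 4, 8]
Compare 15 vs 9: take 9 from right. Merged: [1, 2, 4, 8, 9]
Compare 15 vs 10: take 10 from right. Merged: [1, 2, 4, 8, 9, 10]
Compare 15 vs 10: take 10 from right. Merged: [1, 2, 4, 8, 9, 10, 10]
Append remaining from left: [15]. Merged: [1, 2, 4, 8, 9, 10, 10, 15]

Final merged array: [1, 2, 4, 8, 9, 10, 10, 15]
Total comparisons: 7

The merged array is [1, 2, 4, 8, 9, 10, 10, 15], requiring 7 comparisons. The merge step runs in O(n) time where n is the total number of elements.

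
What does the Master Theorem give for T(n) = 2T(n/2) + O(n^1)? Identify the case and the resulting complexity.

Master Theorem for T(n) = 2T(n/2) + O(n^1):

a = 2, b = 2, c = 1
log_b(a) = log_2(2) = 1.0000

Case 2: c = 1 = log_2(2) = 1.0000
T(n) = O(n^1 log n) = O(n log n)

For T(n) = 2T(n/2) + O(n^1): log_2(2) = 1.0000. This is Case 2 of the Master Theorem (c = log_b(a), equal work at all levels), giving O(n log n).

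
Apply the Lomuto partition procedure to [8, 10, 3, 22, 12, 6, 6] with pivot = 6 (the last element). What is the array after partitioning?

Lomuto partition with pivot = 6:

Initial array: [8, 10, 3, 22, 12, 6, 6]

arr[0]=8 > 6: no swap
arr[1]=10 > 6: no swap
arr[2]=3 <= 6: swap with position 0, array becomes [3, 10, 8, 22, 12, 6, 6]
arr[3]=22 > 6: no swap
arr[4]=12 > 6: no swap
arr[5]=6 <= 6: swap with position 1, array becomes [3, 6, 8, 22, 12, 10, 6]

Place pivot at position 2: [3, 6, 6, 22, 12, 10, 8]
Pivot position: 2

After partitioning with pivot 6, the array becomes [3, 6, 6, 22, 12, 10, 8]. The pivot is placed at index 2. All elements to the left of the pivot are <= 6, and all elements to the right are > 6.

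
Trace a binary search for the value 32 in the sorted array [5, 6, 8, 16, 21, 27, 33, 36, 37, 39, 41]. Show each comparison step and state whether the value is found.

Binary search for 32 in [5, 6, 8, 16, 21, 27, 33, 36, 37, 39, 41]:

lo=0, hi=10, mid=5, arr[mid]=27 -> 27 < 32, search right half
lo=6, hi=10, mid=8, arr[mid]=37 -> 37 > 32, search left half
lo=6, hi=7, mid=6, arr[mid]=33 -> 33 > 32, search left half
lo=6 > hi=5, target 32 not found

Binary search determines that 32 is not in the array after 3 comparisons. The search space was exhausted without finding the target.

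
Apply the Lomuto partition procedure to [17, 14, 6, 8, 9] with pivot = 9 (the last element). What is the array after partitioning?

Lomuto partition with pivot = 9:

Initial array: [17, 14, 6, 8, 9]

arr[0]=17 > 9: no swap
arr[1]=14 > 9: no swap
arr[2]=6 <= 9: swap with position 0, array becomes [6, 14, 17, 8, 9]
arr[3]=8 <= 9: swap with position 1, array becomes [6, 8, 17, 14, 9]

Place pivot at position 2: [6, 8, 9, 14, 17]
Pivot position: 2

After partitioning with pivot 9, the array becomes [6, 8, 9, 14, 17]. The pivot is placed at index 2. All elements to the left of the pivot are <= 9, and all elements to the right are > 9.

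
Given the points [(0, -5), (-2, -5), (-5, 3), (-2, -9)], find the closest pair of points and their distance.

Computing all pairwise distances among 4 points:

d((0, -5), (-2, -5)) = 2.0 <-- minimum
d((0, -5), (-5, 3)) = 9.434
d((0, -5), (-2, -9)) = 4.4721
d((-2, -5), (-5, 3)) = 8.544
d((-2, -5), (-2, -9)) = 4.0
d((-5, 3), (-2, -9)) = 12.3693

Closest pair: (0, -5) and (-2, -5) with distance 2.0

The closest pair is (0, -5) and (-2, -5) with Euclidean distance 2.0. For 4 points, brute-force pairwise comparison is shown above. For large n, the divide-and-conquer algorithm (sort by x, recurse on halves, check the dividing strip) achieves O(n log n).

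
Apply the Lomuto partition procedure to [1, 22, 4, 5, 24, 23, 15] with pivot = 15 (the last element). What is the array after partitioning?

Lomuto partition with pivot = 15:

Initial array: [1, 22, 4, 5, 24, 23, 15]

arr[0]=1 <= 15: swap with position 0, array becomes [1, 22, 4, 5, 24, 23, 15]
arr[1]=22 > 15: no swap
arr[2]=4 <= 15: swap with position 1, array becomes [1, 4, 22, 5, 24, 23, 15]
arr[3]=5 <= 15: swap with position 2, array becomes [1, 4, 5, 22, 24, 23, 15]
arr[4]=24 > 15: no swap
arr[5]=23 > 15: no swap

Place pivot at position 3: [1, 4, 5, 15, 24, 23, 22]
Pivot position: 3

After partitioning with pivot 15, the array becomes [1, 4, 5, 15, 24, 23, 22]. The pivot is placed at index 3. All elements to the left of the pivot are <= 15, and all elements to the right are > 15.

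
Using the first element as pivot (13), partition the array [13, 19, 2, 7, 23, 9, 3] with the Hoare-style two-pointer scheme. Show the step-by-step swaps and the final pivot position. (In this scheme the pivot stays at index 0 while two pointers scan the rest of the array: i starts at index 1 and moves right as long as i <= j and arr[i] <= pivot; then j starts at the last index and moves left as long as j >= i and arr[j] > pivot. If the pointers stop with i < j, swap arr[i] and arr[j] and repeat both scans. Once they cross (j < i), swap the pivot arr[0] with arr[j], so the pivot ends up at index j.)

Hoare-style two-pointer partition with pivot = 13:

Initial array: [13, 19, 2, 7, 23, 9, 3]

Pointers start at i = 1, j = 6.
i stops at index 1 (arr[1]=19 > 13), j stops at index 6 (arr[6]=3 <= 13): swap arr[1] and arr[6], array becomes [13, 3, 2, 7, 23, 9, 19]
i stops at index 4 (arr[4]=23 > 13), j stops at index 5 (arr[5]=9 <= 13): swap arr[4] and arr[5], array becomes [13, 3, 2, 7, 9, 23, 19]
i ends at 5, j ends at 4: the pointers have crossed (j < i), so scanning stops.

Swap pivot arr[0] with arr[4] to place pivot at position 4: [9, 3, 2, 7, 13, 23, 19]
Pivot position: 4

After partitioning with pivot 13, the array becomes [9, 3, 2, 7, 13, 23, 19]. The pivot is placed at index 4. All elements to the left of the pivot are <= 13, and all elements to the right are > 13.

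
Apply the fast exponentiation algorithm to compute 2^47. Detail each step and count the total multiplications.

Computing 2^47 by squaring (build up from 2^1; each line after the first costs one multiplication):

2^1 = 2
2^2 = (2^1)^2 = 2^2 = 4
2^4 = (2^2)^2 = 4^2 = 16
2^5 = 2 * 2^4 = 2 * 16 = 32
2^10 = (2^5)^2 = 32^2 = 1024
2^11 = 2 * 2^10 = 2 * 1024 = 2048
2^22 = (2^11)^2 = 2048^2 = 4194304
2^23 = 2 * 2^22 = 2 * 4194304 = 8388608
2^46 = (2^23)^2 = 8388608^2 = 70368744177664
2^47 = 2 * 2^46 = 2 * 70368744177664 = 140737488355328

Result: 140737488355328
Multiplications needed: 9 (9 lines after 2^1)

2^47 = 140737488355328. Using exponentiation by squaring, this requires 9 multiplications. The key idea: if the exponent is even, square the half-power; if odd, multiply by the base once.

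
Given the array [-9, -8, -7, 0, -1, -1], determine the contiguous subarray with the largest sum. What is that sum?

Using Kadane's algorithm on [-9, -8, -7, 0, -1, -1]:

Scanning through the array:
Position 1 (value -8): max_ending_here = -8, max_so_far = -8
Position 2 (value -7): max_ending_here = -7, max_so_far = -7
Position 3 (value 0): max_ending_here = 0, max_so_far = 0
Position 4 (value -1): max_ending_here = -1, max_so_far = 0
Position 5 (value -1): max_ending_here = -1, max_so_far = 0

Maximum subarray: [0]
Maximum sum: 0

The maximum subarray is [0] with sum 0. This subarray runs from index 3 to index 3.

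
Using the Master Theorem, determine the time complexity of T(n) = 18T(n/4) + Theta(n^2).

Master Theorem for T(n) = 18T(n/4) + O(n^2):

a = 18, b = 4, c = 2
log_b(a) = log_4(18) = 2.0850

Case 1: c = 2 < log_4(18) = 2.0850
T(n) = O(n^(log_4 18))

For T(n) = 18T(n/4) + O(n^2): log_4(18) = 2.0850. This is Case 1 of the Master Theorem (c < log_b(a), work dominated by leaves), giving O(n^(log_4 18)).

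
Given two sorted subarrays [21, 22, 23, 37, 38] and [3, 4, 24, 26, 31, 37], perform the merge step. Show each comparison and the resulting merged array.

Merging process:

Compare 21 vs 3: take 3 from right. Merged: [3]
Compare 21 vs 4: take 4 from right. Merged: [3, 4]
Compare 21 vs 24: take 21 from left. Merged: [3, 4, 21]
Compare 22 vs 24: take 22 from left. Merged: [3, 4, 21, 22]
Compare 23 vs 24: take 23 from left. Merged: [3, 4, 21, 22, 23]
Compare 37 vs 24: take 24 from right. Merged: [3, 4, 21, 22, 23, 24]
Compare 37 vs 26: take 26 from right. Merged: [3, 4, 21, 22, 23, 24, 26]
Compare 37 vs 31: take 31 from right. Merged: [3, 4, 21, 22, 23, 24, 26, 31]
Compare 37 vs 37: take 37 from left. Merged: [3, 4, 21, 22, 23, 24, 26, 31, 37]
Compare 38 vs 37: take 37 from right. Merged: [3, 4, 21, 22, 23, 24, 26, 31, 37, 37]
Append remaining from left: [38]. Merged: [3, 4, 21, 22, 23, 24, 26, 31, 37, 37, 38]

Final merged array: [3, 4, 21, 22, 23, 24, 26, 31, 37, 37, 38]
Total comparisons: 10

The merged array is [3, 4, 21, 22, 23, 24, 26, 31, 37, 37, 38], requiring 10 comparisons. The merge step runs in O(n) time where n is the total number of elements.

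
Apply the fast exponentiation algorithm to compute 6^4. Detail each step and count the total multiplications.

Computing 6^4 by squaring (build up from 6^1; each line after the first costs one multiplication):

6^1 = 6
6^2 = (6^1)^2 = 6^2 = 36
6^4 = (6^2)^2 = 36^2 = 1296

Result: 1296
Multiplications needed: 2 (2 lines after 6^1)

6^4 = 1296. Using exponentiation by squaring, this requires 2 multiplications. The key idea: if the exponent is even, square the half-power; if odd, multiply by the base once.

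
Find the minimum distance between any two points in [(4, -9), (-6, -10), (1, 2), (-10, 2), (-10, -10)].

Computing all pairwise distances among 5 points:

d((4, -9), (-6, -10)) = 10.0499
d((4, -9), (1, 2)) = 11.4018
d((4, -9), (-10, 2)) = 17.8045
d((4, -9), (-10, -10)) = 14.0357
d((-6, -10), (1, 2)) = 13.8924
d((-6, -10), (-10, 2)) = 12.6491
d((-6, -10), (-10, -10)) = 4.0 <-- minimum
d((1, 2), (-10, 2)) = 11.0
d((1, 2), (-10, -10)) = 16.2788
d((-10, 2), (-10, -10)) = 12.0

Closest pair: (-6, -10) and (-10, -10) with distance 4.0

The closest pair is (-6, -10) and (-10, -10) with Euclidean distance 4.0. For 5 points, brute-force pairwise comparison is shown above. For large n, the divide-and-conquer algorithm (sort by x, recurse on halves, check the dividing strip) achieves O(n log n).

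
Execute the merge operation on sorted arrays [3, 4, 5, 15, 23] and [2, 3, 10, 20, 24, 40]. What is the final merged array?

Merging process:

Compare 3 vs 2: take 2 from right. Merged: [2]
Compare 3 vs 3: take 3 from left. Merged: [2, 3]
Compare 4 vs 3: take 3 from right. Merged: [2, 3, 3]
Compare 4 vs 10: take 4 from left. Merged: [2, 3, 3, 4]
Compare 5 vs 10: take 5 from left. Merged: [2, 3, 3, 4, 5]
Compare 15 vs 10: take 10 from right. Merged: [2, 3, 3, 4, 5, 10]
Compare 15 vs 20: take 15 from left. Merged: [2, 3, 3, 4, 5, 10, 15]
Compare 23 vs 20: take 20 from right. Merged: [2, 3, 3, 4, 5, 10, 15, 20]
Compare 23 vs 24: take 23 from left. Merged: [2, 3, 3, 4, 5, 10, 15, 20, 23]
Append remaining from right: [24, 40]. Merged: [2, 3, 3, 4, 5, 10, 15, 20, 23, 24, 40]

Final merged array: [2, 3, 3, 4, 5, 10, 15, 20, 23, 24, 40]
Total comparisons: 9

The merged array is [2, 3, 3, 4, 5, 10, 15, 20, 23, 24, 40], requiring 9 comparisons. The merge step runs in O(n) time where n is the total number of elements.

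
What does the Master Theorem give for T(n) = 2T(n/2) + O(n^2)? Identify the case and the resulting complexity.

Master Theorem for T(n) = 2T(n/2) + O(n^2):

a = 2, b = 2, c = 2
log_b(a) = log_2(2) = 1.0000

Case 3: c = 2 > log_2(2) = 1.0000
T(n) = O(n^2) = O(n^2)

For T(n) = 2T(n/2) + O(n^2): log_2(2) = 1.0000. This is Case 3 of the Master Theorem (c > log_b(a), work dominated by root), giving O(n^2).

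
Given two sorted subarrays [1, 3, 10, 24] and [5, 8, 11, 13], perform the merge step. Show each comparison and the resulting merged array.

Merging process:

Compare 1 vs 5: take 1 from left. Merged: [1]
Compare 3 vs 5: take 3 from left. Merged: [1, 3]
Compare 10 vs 5: take 5 from right. Merged: [1, 3, 5]
Compare 10 vs 8: take 8 from right. Merged: [1, 3, 5, 8]
Compare 10 vs 11: take 10 from left. Merged: [1, 3, 5, 8, 10]
Compare 24 vs 11: take 11 from right. Merged: [1, 3, 5, 8, 10, 11]
Compare 24 vs 13: take 13 from right. Merged: [1, 3, 5, 8, 10, 11, 13]
Append remaining from left: [24]. Merged: [1, 3, 5, 8, 10, 11, 13, 24]

Final merged array: [1, 3, 5, 8, 10, 11, 13, 24]
Total comparisons: 7

The merged array is [1, 3, 5, 8, 10, 11, 13, 24], requiring 7 comparisons. The merge step runs in O(n) time where n is the total number of elements.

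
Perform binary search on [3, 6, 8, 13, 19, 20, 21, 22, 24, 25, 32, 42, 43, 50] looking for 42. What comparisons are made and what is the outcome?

Binary search for 42 in [3, 6, 8, 13, 19, 20, 21, 22, 24, 25, 32, 42, 43, 50]:

lo=0, hi=13, mid=6, arr[mid]=21 -> 21 < 42, search right half
lo=7, hi=13, mid=10, arr[mid]=32 -> 32 < 42, search right half
lo=11, hi=13, mid=12, arr[mid]=43 -> 43 > 42, search left half
lo=11, hi=11, mid=11, arr[mid]=42 -> Found target at index 11!

Binary search finds 42 at index 11 after 4 comparisons. The search repeatedly halves the search space by comparing with the middle element.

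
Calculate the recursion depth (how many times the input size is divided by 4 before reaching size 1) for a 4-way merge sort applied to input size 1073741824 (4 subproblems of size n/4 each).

For divide and conquer with division factor 4:

Problem sizes at each level:
Level 0: 1073741824
Level 1: 268435456
Level 2: 67108864
Level 3: 16777216
Level 4: 4194304
Level 5: 1048576
Level 6: 262144
Level 7: 65536
Level 8: 16384
Level 9: 4096
Level 10: 1024
Level 11: 256
Level 12: 64
Level 13: 16
Level 14: 4
Level 15: 1

The root is level 0 and the size-1 base case is level 15 (the tree spans levels 0 through 15, i.e. 16 levels counting the root), so the depth is the number of divisions: log_4(1073741824) = 15

The recursion tree depth is log_4(1073741824) = 15. At each level, the problem size is divided by 4, so it takes 15 divisions to reduce to a base case of size 1. The algorithm makes 4 recursive calls at each level.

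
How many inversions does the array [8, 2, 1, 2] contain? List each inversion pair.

Finding inversions in [8, 2, 1, 2]:

(0, 1): arr[0]=8 > arr[1]=2
(0, 2): arr[0]=8 > arr[2]=1
(0, 3): arr[0]=8 > arr[3]=2
(1, 2): arr[1]=2 > arr[2]=1

Total inversions: 4

The array has 4 inversion(s): (0,1), (0,2), (0,3), (1,2). Each pair (i,j) satisfies i < j and arr[i] > arr[j].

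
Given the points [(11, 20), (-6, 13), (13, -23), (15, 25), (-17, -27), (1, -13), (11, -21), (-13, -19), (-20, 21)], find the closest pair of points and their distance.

Computing all pairwise distances among 9 points:

d((11, 20), (-6, 13)) = 18.3848
d((11, 20), (13, -23)) = 43.0465
d((11, 20), (15, 25)) = 6.4031
d((11, 20), (-17, -27)) = 54.7083
d((11, 20), (1, -13)) = 34.4819
d((11, 20), (11, -21)) = 41.0
d((11, 20), (-13, -19)) = 45.793
d((11, 20), (-20, 21)) = 31.0161
d((-6, 13), (13, -23)) = 40.7063
d((-6, 13), (15, 25)) = 24.1868
d((-6, 13), (-17, -27)) = 41.4849
d((-6, 13), (1, -13)) = 26.9258
d((-6, 13), (11, -21)) = 38.0132
d((-6, 13), (-13, -19)) = 32.7567
d((-6, 13), (-20, 21)) = 16.1245
d((13, -23), (15, 25)) = 48.0416
d((13, -23), (-17, -27)) = 30.2655
d((13, -23), (1, -13)) = 15.6205
d((13, -23), (11, -21)) = 2.8284 <-- minimum
d((13, -23), (-13, -19)) = 26.3059
d((13, -23), (-20, 21)) = 55.0
d((15, 25), (-17, -27)) = 61.0574
d((15, 25), (1, -13)) = 40.4969
d((15, 25), (11, -21)) = 46.1736
d((15, 25), (-13, -19)) = 52.1536
d((15, 25), (-20, 21)) = 35.2278
d((-17, -27), (1, -13)) = 22.8035
d((-17, -27), (11, -21)) = 28.6356
d((-17, -27), (-13, -19)) = 8.9443
d((-17, -27), (-20, 21)) = 48.0937
d((1, -13), (11, -21)) = 12.8062
d((1, -13), (-13, -19)) = 15.2315
d((1, -13), (-20, 21)) = 39.9625
d((11, -21), (-13, -19)) = 24.0832
d((11, -21), (-20, 21)) = 52.2015
d((-13, -19), (-20, 21)) = 40.6079

Closest pair: (13, -23) and (11, -21) with distance 2.8284

The closest pair is (13, -23) and (11, -21) with Euclidean distance 2.8284. For 9 points, brute-force pairwise comparison is shown above. For large n, the divide-and-conquer algorithm (sort by x, recurse on halves, check the dividing strip) achieves O(n log n).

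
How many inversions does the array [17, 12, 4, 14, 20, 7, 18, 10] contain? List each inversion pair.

Finding inversions in [17, 12, 4, 14, 20, 7, 18, 10]:

(0, 1): arr[0]=17 > arr[1]=12
(0, 2): arr[0]=17 > arr[2]=4
(0, 3): arr[0]=17 > arr[3]=14
(0, 5): arr[0]=17 > arr[5]=7
(0, 7): arr[0]=17 > arr[7]=10
(1, 2): arr[1]=12 > arr[2]=4
(1, 5): arr[1]=12 > arr[5]=7
(1, 7): arr[1]=12 > arr[7]=10
(3, 5): arr[3]=14 > arr[5]=7
(3, 7): arr[3]=14 > arr[7]=10
(4, 5): arr[4]=20 > arr[5]=7
(4, 6): arr[4]=20 > arr[6]=18
(4, 7): arr[4]=20 > arr[7]=10
(6, 7): arr[6]=18 > arr[7]=10

Total inversions: 14

The array has 14 inversion(s): (0,1), (0,2), (0,3), (0,5), (0,7), (1,2), (1,5), (1,7), (3,5), (3,7), (4,5), (4,6), (4,7), (6,7). Each pair (i,j) satisfies i < j and arr[i] > arr[j].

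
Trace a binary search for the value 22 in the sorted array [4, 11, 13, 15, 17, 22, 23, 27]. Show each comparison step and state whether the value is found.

Binary search for 22 in [4, 11, 13, 15, 17, 22, 23, 27]:

lo=0, hi=7, mid=3, arr[mid]=15 -> 15 < 22, search right half
lo=4, hi=7, mid=5, arr[mid]=22 -> Found target at index 5!

Binary search finds 22 at index 5 after 2 comparisons. The search repeatedly halves the search space by comparing with the middle element.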